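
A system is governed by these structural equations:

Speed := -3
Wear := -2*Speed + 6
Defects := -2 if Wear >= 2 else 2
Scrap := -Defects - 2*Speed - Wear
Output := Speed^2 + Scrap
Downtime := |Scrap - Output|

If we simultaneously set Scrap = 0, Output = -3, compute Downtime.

3

The joint intervention fixes Scrap = 0, Output = -3, removing each variable's own equation.
Downtime = |Scrap - Output|  [with Scrap=0, Output=-3]  = 3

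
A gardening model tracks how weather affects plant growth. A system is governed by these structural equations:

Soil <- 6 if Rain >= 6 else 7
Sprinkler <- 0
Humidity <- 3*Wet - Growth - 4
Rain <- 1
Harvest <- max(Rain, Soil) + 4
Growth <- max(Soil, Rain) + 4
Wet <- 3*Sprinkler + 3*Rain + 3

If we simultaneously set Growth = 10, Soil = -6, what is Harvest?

The joint intervention fixes Growth = 10, Soil = -6, removing each variable's own equation.
Harvest = max(Rain, Soil) + 4  [with Rain=1, Soil=-6]  = 5

5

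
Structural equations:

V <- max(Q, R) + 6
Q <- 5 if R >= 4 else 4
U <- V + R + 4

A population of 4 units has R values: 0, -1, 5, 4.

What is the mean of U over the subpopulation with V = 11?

19.5

Observing V=11 restricts to units where V's equation naturally yields 11: R ∈ {5, 4}. In that subpopulation U = 20, 19, mean 19.5.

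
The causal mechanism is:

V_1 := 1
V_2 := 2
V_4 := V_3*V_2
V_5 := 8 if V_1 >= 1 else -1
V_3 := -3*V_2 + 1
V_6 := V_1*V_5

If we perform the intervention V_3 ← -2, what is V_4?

-4

The intervention breaks the incoming arrows to V_3: V_3 := -3*V_2 + 1 no longer applies, and V_3 = -2.
V_4 = V_3*V_2  [with V_3=-2, V_2=2]  = -4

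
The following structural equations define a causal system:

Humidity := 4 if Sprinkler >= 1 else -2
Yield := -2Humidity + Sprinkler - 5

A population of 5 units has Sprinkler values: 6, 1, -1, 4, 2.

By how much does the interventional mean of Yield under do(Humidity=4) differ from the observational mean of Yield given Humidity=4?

Every unit gets Humidity=4 under the intervention. Yield values become -7, -12, -14, -9, -11; E[Yield|do(Humidity=4)] = -10.6.
Observing Humidity=4 restricts to units where Humidity's equation naturally yields 4: Sprinkler ∈ {6, 1, 4, 2}. In that subpopulation Yield = -7, -12, -9, -11, mean -9.75.
Difference = -10.6 − (-9.75) = -0.85.

-0.85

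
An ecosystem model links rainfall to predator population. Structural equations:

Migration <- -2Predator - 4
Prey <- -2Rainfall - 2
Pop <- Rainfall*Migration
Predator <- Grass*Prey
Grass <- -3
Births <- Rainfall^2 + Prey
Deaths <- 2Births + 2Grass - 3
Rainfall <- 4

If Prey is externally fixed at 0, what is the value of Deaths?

The intervention breaks the incoming arrows to Prey: Prey <- -2Rainfall - 2 no longer applies, and Prey = 0.
Births = Rainfall^2 + Prey  [with Rainfall=4, Prey=0]  = 16
Deaths = 2Births + 2Grass - 3  [with Births=16, Grass=-3]  = 23

23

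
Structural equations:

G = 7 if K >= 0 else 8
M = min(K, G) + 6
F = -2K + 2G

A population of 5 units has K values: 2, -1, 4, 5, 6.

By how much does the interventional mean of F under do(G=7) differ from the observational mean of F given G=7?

2.1

Every unit gets G=7 under the intervention. F values become 10, 16, 6, 4, 2; E[F|do(G=7)] = 7.6.
Conditioning on G=7 selects the 4 unit(s) with K ∈ {2, 4, 5, 6}. Their F values: 10, 6, 4, 2. Mean = 5.5.
Difference = 7.6 − 5.5 = 2.1.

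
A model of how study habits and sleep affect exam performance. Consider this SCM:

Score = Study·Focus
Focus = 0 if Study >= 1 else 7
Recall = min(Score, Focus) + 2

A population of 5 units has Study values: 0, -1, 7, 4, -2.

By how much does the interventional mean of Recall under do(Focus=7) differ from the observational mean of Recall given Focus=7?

do(Focus=7) breaks Focus's dependence on Study. With Focus=7 fixed, Recall across the units is 2, -5, 9, 9, -12, mean 0.6.
Observing Focus=7 restricts to units where Focus's equation naturally yields 7: Study ∈ {0, -1, -2}. In that subpopulation Recall = 2, -5, -12, mean -5.
Difference = 0.6 − (-5) = 5.6.

5.6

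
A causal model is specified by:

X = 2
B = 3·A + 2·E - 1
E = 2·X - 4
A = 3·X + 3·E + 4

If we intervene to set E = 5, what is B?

84

Under do(E=5), the mechanism E = 2·X - 4 is discarded; E is fixed at 5.
A = 3·X + 3·E + 4  [with X=2, E=5]  = 25
B = 3·A + 2·E - 1  [with A=25, E=5]  = 84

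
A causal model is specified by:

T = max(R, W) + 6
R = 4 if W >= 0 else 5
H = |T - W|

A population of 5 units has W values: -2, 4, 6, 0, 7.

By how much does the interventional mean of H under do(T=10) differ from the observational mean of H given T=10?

do(T=10) breaks T's dependence on W. With T=10 fixed, H across the units is 12, 6, 4, 10, 3, mean 7.
Observing T=10 restricts to units where T's equation naturally yields 10: W ∈ {4, 0}. In that subpopulation H = 6, 10, mean 8.
Difference = 7 − 8 = -1.

-1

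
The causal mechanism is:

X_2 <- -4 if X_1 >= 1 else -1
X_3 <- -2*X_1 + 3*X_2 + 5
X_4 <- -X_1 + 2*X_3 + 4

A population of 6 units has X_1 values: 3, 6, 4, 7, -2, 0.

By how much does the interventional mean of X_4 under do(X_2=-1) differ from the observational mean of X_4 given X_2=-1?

The intervention sets X_2=-1 in all 6 units regardless of X_1. Recomputing X_4 per unit gives -7, -22, -12, -27, 18, 8; average -7.
E[X_4|X_2=-1] averages over only the 2 units with X_2=-1 (X_1 = -2, 0): X_4 = 18, 8, mean 13.
Difference = -7 − 13 = -20.

-20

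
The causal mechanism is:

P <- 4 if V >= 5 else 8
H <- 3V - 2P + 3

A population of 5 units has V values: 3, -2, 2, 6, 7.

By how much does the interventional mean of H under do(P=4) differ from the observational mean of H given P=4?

-9.9

The intervention sets P=4 in all 5 units regardless of V. Recomputing H per unit gives 4, -11, 1, 13, 16; average 4.6.
Observing P=4 restricts to units where P's equation naturally yields 4: V ∈ {6, 7}. In that subpopulation H = 13, 16, mean 14.5.
Difference = 4.6 − 14.5 = -9.9.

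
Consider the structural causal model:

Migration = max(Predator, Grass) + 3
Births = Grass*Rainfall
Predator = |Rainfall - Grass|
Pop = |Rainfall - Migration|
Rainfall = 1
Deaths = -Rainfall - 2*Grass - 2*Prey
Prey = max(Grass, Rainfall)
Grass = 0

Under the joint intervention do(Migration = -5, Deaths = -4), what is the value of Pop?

6

Under do(Migration = -5, Deaths = -4), each intervened variable's structural equation is replaced by its fixed value.
Pop = |Rainfall - Migration|  [with Rainfall=1, Migration=-5]  = 6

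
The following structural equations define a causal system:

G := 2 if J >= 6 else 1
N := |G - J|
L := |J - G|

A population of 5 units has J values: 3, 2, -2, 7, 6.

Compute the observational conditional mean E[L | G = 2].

4.5

E[L|G=2] averages over only the 2 units with G=2 (J = 7, 6): L = 5, 4, mean 4.5.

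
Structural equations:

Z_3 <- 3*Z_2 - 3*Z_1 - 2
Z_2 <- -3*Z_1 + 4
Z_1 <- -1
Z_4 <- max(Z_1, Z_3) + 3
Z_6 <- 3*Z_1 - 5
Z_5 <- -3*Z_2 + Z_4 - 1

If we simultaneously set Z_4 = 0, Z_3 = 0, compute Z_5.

-22

The joint intervention fixes Z_4 = 0, Z_3 = 0, removing each variable's own equation.
Z_2 = -3*Z_1 + 4  [with Z_1=-1]  = 7
Z_5 = -3*Z_2 + Z_4 - 1  [with Z_2=7, Z_4=0]  = -22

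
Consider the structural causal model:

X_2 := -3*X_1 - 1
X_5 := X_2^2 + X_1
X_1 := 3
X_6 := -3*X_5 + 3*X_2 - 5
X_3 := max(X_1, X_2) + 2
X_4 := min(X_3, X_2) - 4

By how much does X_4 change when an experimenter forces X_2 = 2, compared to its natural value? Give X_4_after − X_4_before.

Under do(X_2=2), the mechanism X_2 := -3*X_1 - 1 is discarded; X_2 is fixed at 2.
X_3 = max(X_1, X_2) + 2  [with X_1=3, X_2=2]  = 5
X_4 = min(X_3, X_2) - 4  [with X_3=5, X_2=2]  = -2
Without intervention: X_2 = -3*X_1 - 1  [with X_1=3]  = -10; X_3 = max(X_1, X_2) + 2  [with X_1=3, X_2=-10]  = 5; X_4 = min(X_3, X_2) - 4  [with X_3=5, X_2=-10]  = -14.
Change = -2 − (-14) = 12.

12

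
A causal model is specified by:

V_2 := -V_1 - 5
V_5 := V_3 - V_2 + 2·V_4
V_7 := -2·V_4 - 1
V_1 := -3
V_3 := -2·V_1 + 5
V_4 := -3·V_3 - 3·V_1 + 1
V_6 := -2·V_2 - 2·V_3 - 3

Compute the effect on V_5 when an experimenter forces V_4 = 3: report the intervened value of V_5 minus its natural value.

Intervening sets V_4 = 3 and removes its equation (V_4 := -3·V_3 - 3·V_1 + 1).
V_2 = -V_1 - 5  [with V_1=-3]  = -2
V_3 = -2·V_1 + 5  [with V_1=-3]  = 11
V_5 = V_3 - V_2 + 2·V_4  [with V_3=11, V_2=-2, V_4=3]  = 19
Without intervention: V_2 = -V_1 - 5  [with V_1=-3]  = -2; V_3 = -2·V_1 + 5  [with V_1=-3]  = 11; V_4 = -3·V_3 - 3·V_1 + 1  [with V_3=11, V_1=-3]  = -23; V_5 = V_3 - V_2 + 2·V_4  [with V_3=11, V_2=-2, V_4=-23]  = -33.
Change = 19 − (-33) = 52.

52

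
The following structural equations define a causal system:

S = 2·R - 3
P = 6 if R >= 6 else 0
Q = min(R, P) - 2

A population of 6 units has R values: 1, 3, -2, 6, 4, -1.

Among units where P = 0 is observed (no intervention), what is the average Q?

-2.6

Conditioning on P=0 selects the 5 unit(s) with R ∈ {1, 3, -2, 4, -1}. Their Q values: -2, -2, -4, -2, -3. Mean = -2.6.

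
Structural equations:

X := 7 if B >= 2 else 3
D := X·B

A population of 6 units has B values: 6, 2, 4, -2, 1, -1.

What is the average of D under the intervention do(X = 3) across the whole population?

Under do(X=3), X's equation is replaced by X=3 for every unit. Per-unit D: 18, 6, 12, -6, 3, -3. Mean = 5.

5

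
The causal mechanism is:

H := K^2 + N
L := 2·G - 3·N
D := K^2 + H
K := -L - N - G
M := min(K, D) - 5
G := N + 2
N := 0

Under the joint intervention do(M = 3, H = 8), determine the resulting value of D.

Setting M = 3, H = 8 by intervention discards those variables' equations.
G = N + 2  [with N=0]  = 2
L = 2·G - 3·N  [with G=2, N=0]  = 4
K = -L - N - G  [with L=4, N=0, G=2]  = -6
D = K^2 + H  [with K=-6, H=8]  = 44

44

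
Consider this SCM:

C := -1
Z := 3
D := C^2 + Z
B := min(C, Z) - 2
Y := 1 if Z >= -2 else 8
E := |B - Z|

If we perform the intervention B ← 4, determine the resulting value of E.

1

Under do(B=4), the mechanism B := min(C, Z) - 2 is discarded; B is fixed at 4.
E = |B - Z|  [with B=4, Z=3]  = 1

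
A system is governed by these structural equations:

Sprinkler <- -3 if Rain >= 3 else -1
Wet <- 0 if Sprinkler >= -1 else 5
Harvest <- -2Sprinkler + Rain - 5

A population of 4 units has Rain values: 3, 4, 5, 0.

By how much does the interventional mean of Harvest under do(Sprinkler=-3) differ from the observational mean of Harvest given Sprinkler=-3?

Every unit gets Sprinkler=-3 under the intervention. Harvest values become 4, 5, 6, 1; E[Harvest|do(Sprinkler=-3)] = 4.
Conditioning on Sprinkler=-3 selects the 3 unit(s) with Rain ∈ {3, 4, 5}. Their Harvest values: 4, 5, 6. Mean = 5.
Difference = 4 − 5 = -1.

-1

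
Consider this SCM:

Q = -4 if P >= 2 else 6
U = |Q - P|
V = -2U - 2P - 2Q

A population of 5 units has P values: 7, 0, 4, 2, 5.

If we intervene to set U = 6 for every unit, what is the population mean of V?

-15.2

Every unit gets U=6 under the intervention. V values become -18, -24, -12, -8, -14; E[V|do(U=6)] = -15.2.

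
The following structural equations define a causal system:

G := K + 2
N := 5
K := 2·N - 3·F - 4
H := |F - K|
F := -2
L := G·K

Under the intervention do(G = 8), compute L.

96

Intervening sets G = 8 and removes its equation (G := K + 2).
K = 2·N - 3·F - 4  [with N=5, F=-2]  = 12
L = G·K  [with G=8, K=12]  = 96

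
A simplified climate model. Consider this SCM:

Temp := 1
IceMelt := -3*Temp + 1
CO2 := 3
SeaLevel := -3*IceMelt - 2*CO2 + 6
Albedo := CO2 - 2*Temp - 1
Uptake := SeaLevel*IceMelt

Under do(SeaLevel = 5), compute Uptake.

-10

The intervention breaks the incoming arrows to SeaLevel: SeaLevel := -3*IceMelt - 2*CO2 + 6 no longer applies, and SeaLevel = 5.
IceMelt = -3*Temp + 1  [with Temp=1]  = -2
Uptake = SeaLevel*IceMelt  [with SeaLevel=5, IceMelt=-2]  = -10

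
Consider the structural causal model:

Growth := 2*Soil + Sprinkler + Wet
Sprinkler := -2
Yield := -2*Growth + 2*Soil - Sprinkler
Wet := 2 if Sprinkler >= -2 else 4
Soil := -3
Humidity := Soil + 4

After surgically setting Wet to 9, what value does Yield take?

-6

The intervention breaks the incoming arrows to Wet: Wet := 2 if Sprinkler >= -2 else 4 no longer applies, and Wet = 9.
Growth = 2*Soil + Sprinkler + Wet  [with Soil=-3, Sprinkler=-2, Wet=9]  = 1
Yield = -2*Growth + 2*Soil - Sprinkler  [with Growth=1, Soil=-3, Sprinkler=-2]  = -6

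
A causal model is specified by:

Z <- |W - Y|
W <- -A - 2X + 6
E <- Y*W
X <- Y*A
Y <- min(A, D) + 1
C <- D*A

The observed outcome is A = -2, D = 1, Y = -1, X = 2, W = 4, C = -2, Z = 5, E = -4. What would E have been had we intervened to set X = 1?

-6

do(X=1) replaces the equation X <- Y*A with the constant X = 1.
Y = min(A, D) + 1  [with A=-2, D=1]  = -1
W = -A - 2X + 6  [with A=-2, X=1]  = 6
E = Y*W  [with Y=-1, W=6]  = -6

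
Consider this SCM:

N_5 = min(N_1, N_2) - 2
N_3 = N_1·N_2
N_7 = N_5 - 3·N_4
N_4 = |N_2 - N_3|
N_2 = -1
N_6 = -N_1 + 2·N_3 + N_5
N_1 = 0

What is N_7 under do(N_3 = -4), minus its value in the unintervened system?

The intervention breaks the incoming arrows to N_3: N_3 = N_1·N_2 no longer applies, and N_3 = -4.
N_4 = |N_2 - N_3|  [with N_2=-1, N_3=-4]  = 3
N_5 = min(N_1, N_2) - 2  [with N_1=0, N_2=-1]  = -3
N_7 = N_5 - 3·N_4  [with N_5=-3, N_4=3]  = -12
Without intervention: N_3 = N_1·N_2  [with N_1=0, N_2=-1]  = 0; N_4 = |N_2 - N_3|  [with N_2=-1, N_3=0]  = 1; N_5 = min(N_1, N_2) - 2  [with N_1=0, N_2=-1]  = -3; N_7 = N_5 - 3·N_4  [with N_5=-3, N_4=1]  = -6.
Change = -12 − (-6) = -6.

-6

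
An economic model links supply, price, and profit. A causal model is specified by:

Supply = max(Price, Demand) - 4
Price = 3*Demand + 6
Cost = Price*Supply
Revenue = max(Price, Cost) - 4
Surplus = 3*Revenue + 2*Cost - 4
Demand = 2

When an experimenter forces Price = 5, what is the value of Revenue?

do(Price=5) replaces the equation Price = 3*Demand + 6 with the constant Price = 5.
Supply = max(Price, Demand) - 4  [with Price=5, Demand=2]  = 1
Cost = Price*Supply  [with Price=5, Supply=1]  = 5
Revenue = max(Price, Cost) - 4  [with Price=5, Cost=5]  = 1

1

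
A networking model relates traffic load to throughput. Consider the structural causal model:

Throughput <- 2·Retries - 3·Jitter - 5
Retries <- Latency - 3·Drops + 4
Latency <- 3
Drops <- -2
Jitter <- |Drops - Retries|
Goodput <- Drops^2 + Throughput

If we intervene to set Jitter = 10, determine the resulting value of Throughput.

Intervening sets Jitter = 10 and removes its equation (Jitter <- |Drops - Retries|).
Retries = Latency - 3·Drops + 4  [with Latency=3, Drops=-2]  = 13
Throughput = 2·Retries - 3·Jitter - 5  [with Retries=13, Jitter=10]  = -9

-9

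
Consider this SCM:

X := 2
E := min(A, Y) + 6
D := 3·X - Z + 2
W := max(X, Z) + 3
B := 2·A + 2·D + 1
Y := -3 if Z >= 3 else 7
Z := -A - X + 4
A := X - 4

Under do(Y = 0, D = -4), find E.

4

The joint intervention fixes Y = 0, D = -4, removing each variable's own equation.
A = X - 4  [with X=2]  = -2
E = min(A, Y) + 6  [with A=-2, Y=0]  = 4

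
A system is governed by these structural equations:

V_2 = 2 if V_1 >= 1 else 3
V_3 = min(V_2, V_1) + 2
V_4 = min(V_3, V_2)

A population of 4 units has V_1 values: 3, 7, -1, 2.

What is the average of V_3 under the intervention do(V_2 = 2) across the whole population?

Every unit gets V_2=2 under the intervention. V_3 values become 4, 4, 1, 4; E[V_3|do(V_2=2)] = 3.25.

3.25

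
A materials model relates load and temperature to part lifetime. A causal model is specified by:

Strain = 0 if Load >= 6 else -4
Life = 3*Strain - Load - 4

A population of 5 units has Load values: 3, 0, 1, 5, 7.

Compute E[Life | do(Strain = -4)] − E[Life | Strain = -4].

-0.95

The intervention sets Strain=-4 in all 5 units regardless of Load. Recomputing Life per unit gives -19, -16, -17, -21, -23; average -19.2.
Conditioning on Strain=-4 selects the 4 unit(s) with Load ∈ {3, 0, 1, 5}. Their Life values: -19, -16, -17, -21. Mean = -18.25.
Difference = -19.2 − (-18.25) = -0.95.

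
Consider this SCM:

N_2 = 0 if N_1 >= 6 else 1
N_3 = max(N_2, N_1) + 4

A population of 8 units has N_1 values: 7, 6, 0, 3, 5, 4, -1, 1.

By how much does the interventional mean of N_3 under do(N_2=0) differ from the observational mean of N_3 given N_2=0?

do(N_2=0) breaks N_2's dependence on N_1. With N_2=0 fixed, N_3 across the units is 11, 10, 4, 7, 9, 8, 4, 5, mean 7.25.
Observing N_2=0 restricts to units where N_2's equation naturally yields 0: N_1 ∈ {7, 6}. In that subpopulation N_3 = 11, 10, mean 10.5.
Difference = 7.25 − 10.5 = -3.25.

-3.25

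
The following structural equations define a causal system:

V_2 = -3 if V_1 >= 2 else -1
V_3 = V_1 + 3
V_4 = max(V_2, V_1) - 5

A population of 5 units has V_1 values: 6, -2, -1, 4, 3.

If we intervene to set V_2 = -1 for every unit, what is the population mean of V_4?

-2.8

Every unit gets V_2=-1 under the intervention. V_4 values become 1, -6, -6, -1, -2; E[V_4|do(V_2=-1)] = -2.8.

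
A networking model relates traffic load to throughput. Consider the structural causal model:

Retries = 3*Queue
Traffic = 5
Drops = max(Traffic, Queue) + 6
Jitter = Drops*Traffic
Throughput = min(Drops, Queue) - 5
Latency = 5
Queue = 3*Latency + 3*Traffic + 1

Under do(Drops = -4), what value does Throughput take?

-9

The intervention breaks the incoming arrows to Drops: Drops = max(Traffic, Queue) + 6 no longer applies, and Drops = -4.
Queue = 3*Latency + 3*Traffic + 1  [with Latency=5, Traffic=5]  = 31
Throughput = min(Drops, Queue) - 5  [with Drops=-4, Queue=31]  = -9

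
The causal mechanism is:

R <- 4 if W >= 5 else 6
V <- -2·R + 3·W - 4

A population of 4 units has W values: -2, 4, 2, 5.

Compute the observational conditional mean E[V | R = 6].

Conditioning on R=6 selects the 3 unit(s) with W ∈ {-2, 4, 2}. Their V values: -22, -4, -10. Mean = -12.

-12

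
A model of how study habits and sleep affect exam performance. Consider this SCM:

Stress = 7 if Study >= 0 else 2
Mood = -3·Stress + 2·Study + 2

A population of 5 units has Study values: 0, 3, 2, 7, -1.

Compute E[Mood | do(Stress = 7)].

Under do(Stress=7), Stress's equation is replaced by Stress=7 for every unit. Per-unit Mood: -19, -13, -15, -5, -21. Mean = -14.6.

-14.6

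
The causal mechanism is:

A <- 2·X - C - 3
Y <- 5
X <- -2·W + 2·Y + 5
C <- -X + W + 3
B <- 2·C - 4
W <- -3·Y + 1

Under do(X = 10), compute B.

-46

The intervention breaks the incoming arrows to X: X <- -2·W + 2·Y + 5 no longer applies, and X = 10.
W = -3·Y + 1  [with Y=5]  = -14
C = -X + W + 3  [with X=10, W=-14]  = -21
B = 2·C - 4  [with C=-21]  = -46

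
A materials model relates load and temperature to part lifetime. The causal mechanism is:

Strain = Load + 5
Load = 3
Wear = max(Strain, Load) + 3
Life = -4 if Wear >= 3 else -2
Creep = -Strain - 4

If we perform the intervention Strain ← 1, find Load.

Under do(Strain=1), the mechanism Strain = Load + 5 is discarded; Strain is fixed at 1.
Load is not downstream of the intervention, so its value is determined by the original equations.

3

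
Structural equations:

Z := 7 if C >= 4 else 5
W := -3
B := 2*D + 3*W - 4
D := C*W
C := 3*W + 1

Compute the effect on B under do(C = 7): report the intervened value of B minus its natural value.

-90

do(C=7) replaces the equation C := 3*W + 1 with the constant C = 7.
D = C*W  [with C=7, W=-3]  = -21
B = 2*D + 3*W - 4  [with D=-21, W=-3]  = -55
Without intervention: C = 3*W + 1  [with W=-3]  = -8; D = C*W  [with C=-8, W=-3]  = 24; B = 2*D + 3*W - 4  [with D=24, W=-3]  = 35.
Change = -55 − 35 = -90.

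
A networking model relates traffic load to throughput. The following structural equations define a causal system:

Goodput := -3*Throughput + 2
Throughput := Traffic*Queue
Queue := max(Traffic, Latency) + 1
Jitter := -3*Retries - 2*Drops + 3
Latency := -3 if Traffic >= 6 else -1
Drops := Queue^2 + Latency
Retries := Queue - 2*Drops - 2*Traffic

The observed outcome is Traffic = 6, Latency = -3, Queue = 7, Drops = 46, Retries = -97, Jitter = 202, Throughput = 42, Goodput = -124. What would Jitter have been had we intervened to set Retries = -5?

The intervention breaks the incoming arrows to Retries: Retries := Queue - 2*Drops - 2*Traffic no longer applies, and Retries = -5.
Latency = -3 if Traffic >= 6 else -1  [with Traffic=6]  = -3
Queue = max(Traffic, Latency) + 1  [with Traffic=6, Latency=-3]  = 7
Drops = Queue^2 + Latency  [with Queue=7, Latency=-3]  = 46
Jitter = -3*Retries - 2*Drops + 3  [with Retries=-5, Drops=46]  = -74

-74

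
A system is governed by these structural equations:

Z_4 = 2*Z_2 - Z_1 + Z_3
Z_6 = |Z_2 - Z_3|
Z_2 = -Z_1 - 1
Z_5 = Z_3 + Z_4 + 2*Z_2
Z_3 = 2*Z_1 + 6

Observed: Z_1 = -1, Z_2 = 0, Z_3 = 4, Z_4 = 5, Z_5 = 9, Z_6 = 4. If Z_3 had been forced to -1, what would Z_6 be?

The intervention breaks the incoming arrows to Z_3: Z_3 = 2*Z_1 + 6 no longer applies, and Z_3 = -1.
Z_2 = -Z_1 - 1  [with Z_1=-1]  = 0
Z_6 = |Z_2 - Z_3|  [with Z_2=0, Z_3=-1]  = 1

1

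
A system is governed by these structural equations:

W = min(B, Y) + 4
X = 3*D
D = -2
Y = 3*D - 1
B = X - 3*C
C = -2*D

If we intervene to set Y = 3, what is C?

4

Under do(Y=3), the mechanism Y = 3*D - 1 is discarded; Y is fixed at 3.
No directed path runs from Y to C, so C keeps its natural value.
C = -2*D  [with D=-2]  = 4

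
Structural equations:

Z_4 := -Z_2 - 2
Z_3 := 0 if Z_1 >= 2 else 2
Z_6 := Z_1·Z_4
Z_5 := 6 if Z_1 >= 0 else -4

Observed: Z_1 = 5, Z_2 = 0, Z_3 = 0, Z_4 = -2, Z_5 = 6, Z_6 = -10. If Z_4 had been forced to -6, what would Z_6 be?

-30

Under do(Z_4=-6), the mechanism Z_4 := -Z_2 - 2 is discarded; Z_4 is fixed at -6.
Z_6 = Z_1·Z_4  [with Z_1=5, Z_4=-6]  = -30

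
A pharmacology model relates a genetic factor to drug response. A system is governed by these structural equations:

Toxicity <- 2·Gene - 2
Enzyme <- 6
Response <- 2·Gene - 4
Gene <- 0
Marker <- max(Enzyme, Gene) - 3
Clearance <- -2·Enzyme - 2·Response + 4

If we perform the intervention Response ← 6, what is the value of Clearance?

Under do(Response=6), the mechanism Response <- 2·Gene - 4 is discarded; Response is fixed at 6.
Clearance = -2·Enzyme - 2·Response + 4  [with Enzyme=6, Response=6]  = -20

-20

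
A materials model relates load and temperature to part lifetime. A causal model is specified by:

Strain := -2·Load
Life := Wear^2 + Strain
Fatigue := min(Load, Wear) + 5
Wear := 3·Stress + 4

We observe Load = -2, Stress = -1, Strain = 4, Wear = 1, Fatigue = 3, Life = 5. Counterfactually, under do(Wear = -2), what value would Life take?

8

Under do(Wear=-2), the mechanism Wear := 3·Stress + 4 is discarded; Wear is fixed at -2.
Strain = -2·Load  [with Load=-2]  = 4
Life = Wear^2 + Strain  [with Wear=-2, Strain=4]  = 8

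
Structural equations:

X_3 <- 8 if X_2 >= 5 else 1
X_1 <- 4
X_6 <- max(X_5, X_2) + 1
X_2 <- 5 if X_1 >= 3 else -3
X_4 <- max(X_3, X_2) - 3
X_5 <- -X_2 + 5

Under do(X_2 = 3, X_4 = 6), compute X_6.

4

The joint intervention fixes X_2 = 3, X_4 = 6, removing each variable's own equation.
X_5 = -X_2 + 5  [with X_2=3]  = 2
X_6 = max(X_5, X_2) + 1  [with X_5=2, X_2=3]  = 4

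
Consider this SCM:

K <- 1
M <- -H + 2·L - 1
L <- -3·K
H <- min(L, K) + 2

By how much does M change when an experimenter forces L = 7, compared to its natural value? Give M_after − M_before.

16

Under do(L=7), the mechanism L <- -3·K is discarded; L is fixed at 7.
H = min(L, K) + 2  [with L=7, K=1]  = 3
M = -H + 2·L - 1  [with H=3, L=7]  = 10
Without intervention: L = -3·K  [with K=1]  = -3; H = min(L, K) + 2  [with L=-3, K=1]  = -1; M = -H + 2·L - 1  [with H=-1, L=-3]  = -6.
Change = 10 − (-6) = 16.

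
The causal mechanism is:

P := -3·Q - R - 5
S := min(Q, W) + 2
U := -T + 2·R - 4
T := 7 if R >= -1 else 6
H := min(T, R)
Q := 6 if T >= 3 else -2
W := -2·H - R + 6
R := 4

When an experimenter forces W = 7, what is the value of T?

7

Under do(W=7), the mechanism W := -2·H - R + 6 is discarded; W is fixed at 7.
No directed path runs from W to T, so T keeps its natural value.
T = 7 if R >= -1 else 6  [with R=4]  = 7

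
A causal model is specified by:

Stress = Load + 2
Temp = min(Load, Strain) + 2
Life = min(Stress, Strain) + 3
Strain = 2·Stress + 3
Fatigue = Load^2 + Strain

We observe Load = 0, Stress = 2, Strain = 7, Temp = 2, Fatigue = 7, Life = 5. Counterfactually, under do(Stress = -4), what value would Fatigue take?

do(Stress=-4) replaces the equation Stress = Load + 2 with the constant Stress = -4.
Strain = 2·Stress + 3  [with Stress=-4]  = -5
Fatigue = Load^2 + Strain  [with Load=0, Strain=-5]  = -5

-5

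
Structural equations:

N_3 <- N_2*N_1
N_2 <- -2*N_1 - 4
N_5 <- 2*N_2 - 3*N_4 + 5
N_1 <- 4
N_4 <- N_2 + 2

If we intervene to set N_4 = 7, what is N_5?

-40

Intervening sets N_4 = 7 and removes its equation (N_4 <- N_2 + 2).
N_2 = -2*N_1 - 4  [with N_1=4]  = -12
N_5 = 2*N_2 - 3*N_4 + 5  [with N_2=-12, N_4=7]  = -40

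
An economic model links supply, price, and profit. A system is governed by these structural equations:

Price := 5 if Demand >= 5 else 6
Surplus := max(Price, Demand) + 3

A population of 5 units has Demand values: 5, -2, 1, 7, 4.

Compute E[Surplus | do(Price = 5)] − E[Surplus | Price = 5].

The intervention sets Price=5 in all 5 units regardless of Demand. Recomputing Surplus per unit gives 8, 8, 8, 10, 8; average 8.4.
Observing Price=5 restricts to units where Price's equation naturally yields 5: Demand ∈ {5, 7}. In that subpopulation Surplus = 8, 10, mean 9.
Difference = 8.4 − 9 = -0.6.

-0.6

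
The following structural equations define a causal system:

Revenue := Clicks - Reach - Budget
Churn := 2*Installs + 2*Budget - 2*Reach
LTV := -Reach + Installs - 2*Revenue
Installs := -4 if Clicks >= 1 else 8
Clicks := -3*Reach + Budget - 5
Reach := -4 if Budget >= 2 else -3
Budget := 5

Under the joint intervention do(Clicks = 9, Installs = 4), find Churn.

Setting Clicks = 9, Installs = 4 by intervention discards those variables' equations.
Reach = -4 if Budget >= 2 else -3  [with Budget=5]  = -4
Churn = 2*Installs + 2*Budget - 2*Reach  [with Installs=4, Budget=5, Reach=-4]  = 26

26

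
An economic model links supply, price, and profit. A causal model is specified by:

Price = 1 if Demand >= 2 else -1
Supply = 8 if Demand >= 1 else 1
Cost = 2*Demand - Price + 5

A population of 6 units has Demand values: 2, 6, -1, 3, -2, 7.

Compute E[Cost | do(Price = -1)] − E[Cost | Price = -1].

8

Every unit gets Price=-1 under the intervention. Cost values become 10, 18, 4, 12, 2, 20; E[Cost|do(Price=-1)] = 11.
E[Cost|Price=-1] averages over only the 2 units with Price=-1 (Demand = -1, -2): Cost = 4, 2, mean 3.
Difference = 11 − 3 = 8.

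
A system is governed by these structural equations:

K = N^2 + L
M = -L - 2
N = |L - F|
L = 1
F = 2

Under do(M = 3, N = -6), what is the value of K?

Under do(M = 3, N = -6), each intervened variable's structural equation is replaced by its fixed value.
K = N^2 + L  [with N=-6, L=1]  = 37

37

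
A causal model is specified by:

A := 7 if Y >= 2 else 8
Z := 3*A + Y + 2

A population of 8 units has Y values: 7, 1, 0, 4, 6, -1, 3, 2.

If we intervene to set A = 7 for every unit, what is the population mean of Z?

The intervention sets A=7 in all 8 units regardless of Y. Recomputing Z per unit gives 30, 24, 23, 27, 29, 22, 26, 25; average 25.75.

25.75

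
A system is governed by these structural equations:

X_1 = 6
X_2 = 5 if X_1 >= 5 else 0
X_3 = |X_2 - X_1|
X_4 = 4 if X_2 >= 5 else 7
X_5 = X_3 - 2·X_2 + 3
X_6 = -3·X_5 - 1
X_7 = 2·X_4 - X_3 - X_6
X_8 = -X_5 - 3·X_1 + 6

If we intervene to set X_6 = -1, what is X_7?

Intervening sets X_6 = -1 and removes its equation (X_6 = -3·X_5 - 1).
X_2 = 5 if X_1 >= 5 else 0  [with X_1=6]  = 5
X_3 = |X_2 - X_1|  [with X_2=5, X_1=6]  = 1
X_4 = 4 if X_2 >= 5 else 7  [with X_2=5]  = 4
X_7 = 2·X_4 - X_3 - X_6  [with X_4=4, X_3=1, X_6=-1]  = 8

8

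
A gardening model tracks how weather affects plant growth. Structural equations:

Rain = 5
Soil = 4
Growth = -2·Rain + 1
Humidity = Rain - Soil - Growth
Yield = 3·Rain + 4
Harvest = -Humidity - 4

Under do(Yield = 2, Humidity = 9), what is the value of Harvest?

-13

Setting Yield = 2, Humidity = 9 by intervention discards those variables' equations.
Harvest = -Humidity - 4  [with Humidity=9]  = -13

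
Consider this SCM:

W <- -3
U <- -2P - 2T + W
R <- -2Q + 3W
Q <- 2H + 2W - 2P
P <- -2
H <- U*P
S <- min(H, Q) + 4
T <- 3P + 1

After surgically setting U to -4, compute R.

do(U=-4) replaces the equation U <- -2P - 2T + W with the constant U = -4.
H = U*P  [with U=-4, P=-2]  = 8
Q = 2H + 2W - 2P  [with H=8, W=-3, P=-2]  = 14
R = -2Q + 3W  [with Q=14, W=-3]  = -37

-37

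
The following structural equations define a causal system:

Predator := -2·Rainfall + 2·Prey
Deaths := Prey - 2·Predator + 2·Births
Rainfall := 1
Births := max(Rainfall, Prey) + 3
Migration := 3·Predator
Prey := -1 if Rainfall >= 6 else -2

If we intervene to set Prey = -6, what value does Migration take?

Under do(Prey=-6), the mechanism Prey := -1 if Rainfall >= 6 else -2 is discarded; Prey is fixed at -6.
Predator = -2·Rainfall + 2·Prey  [with Rainfall=1, Prey=-6]  = -14
Migration = 3·Predator  [with Predator=-14]  = -42

-42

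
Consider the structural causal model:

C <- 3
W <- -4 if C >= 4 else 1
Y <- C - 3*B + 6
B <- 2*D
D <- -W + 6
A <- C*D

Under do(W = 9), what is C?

3

Under do(W=9), the mechanism W <- -4 if C >= 4 else 1 is discarded; W is fixed at 9.
C is not downstream of the intervention, so its value is determined by the original equations.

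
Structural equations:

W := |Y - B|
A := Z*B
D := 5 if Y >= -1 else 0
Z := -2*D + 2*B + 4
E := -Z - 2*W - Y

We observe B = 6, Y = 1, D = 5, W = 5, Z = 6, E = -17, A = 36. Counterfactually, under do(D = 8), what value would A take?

0

The intervention breaks the incoming arrows to D: D := 5 if Y >= -1 else 0 no longer applies, and D = 8.
Z = -2*D + 2*B + 4  [with D=8, B=6]  = 0
A = Z*B  [with Z=0, B=6]  = 0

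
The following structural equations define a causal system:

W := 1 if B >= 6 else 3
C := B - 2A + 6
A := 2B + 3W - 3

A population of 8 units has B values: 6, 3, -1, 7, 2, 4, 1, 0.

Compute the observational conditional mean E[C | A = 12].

Conditioning on A=12 selects the 2 unit(s) with B ∈ {6, 3}. Their C values: -12, -15. Mean = -13.5.

-13.5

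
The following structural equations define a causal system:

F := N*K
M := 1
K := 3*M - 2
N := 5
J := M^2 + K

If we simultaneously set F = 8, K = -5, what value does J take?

Under do(F = 8, K = -5), each intervened variable's structural equation is replaced by its fixed value.
J = M^2 + K  [with M=1, K=-5]  = -4

-4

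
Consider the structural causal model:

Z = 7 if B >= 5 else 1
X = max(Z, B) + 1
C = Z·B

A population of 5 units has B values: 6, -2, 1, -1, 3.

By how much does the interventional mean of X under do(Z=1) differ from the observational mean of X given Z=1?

do(Z=1) breaks Z's dependence on B. With Z=1 fixed, X across the units is 7, 2, 2, 2, 4, mean 3.4.
Observing Z=1 restricts to units where Z's equation naturally yields 1: B ∈ {-2, 1, -1, 3}. In that subpopulation X = 2, 2, 2, 4, mean 2.5.
Difference = 3.4 − 2.5 = 0.9.

0.9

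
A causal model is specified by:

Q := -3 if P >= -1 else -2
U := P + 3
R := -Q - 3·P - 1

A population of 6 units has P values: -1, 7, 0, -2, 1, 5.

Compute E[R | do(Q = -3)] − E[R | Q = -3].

Under do(Q=-3), Q's equation is replaced by Q=-3 for every unit. Per-unit R: 5, -19, 2, 8, -1, -13. Mean = -3.
Observing Q=-3 restricts to units where Q's equation naturally yields -3: P ∈ {-1, 7, 0, 1, 5}. In that subpopulation R = 5, -19, 2, -1, -13, mean -5.2.
Difference = -3 − (-5.2) = 2.2.

2.2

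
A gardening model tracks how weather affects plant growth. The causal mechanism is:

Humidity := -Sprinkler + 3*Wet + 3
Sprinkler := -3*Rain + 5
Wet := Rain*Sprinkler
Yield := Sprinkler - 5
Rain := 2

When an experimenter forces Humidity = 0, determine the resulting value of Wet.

-2

Under do(Humidity=0), the mechanism Humidity := -Sprinkler + 3*Wet + 3 is discarded; Humidity is fixed at 0.
Since Wet is not a descendant of the intervened variable, it is unaffected.
Sprinkler = -3*Rain + 5  [with Rain=2]  = -1
Wet = Rain*Sprinkler  [with Rain=2, Sprinkler=-1]  = -2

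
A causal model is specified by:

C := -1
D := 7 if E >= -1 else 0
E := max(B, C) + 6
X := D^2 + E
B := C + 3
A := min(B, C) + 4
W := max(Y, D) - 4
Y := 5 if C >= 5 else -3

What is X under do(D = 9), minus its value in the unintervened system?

32

Intervening sets D = 9 and removes its equation (D := 7 if E >= -1 else 0).
B = C + 3  [with C=-1]  = 2
E = max(B, C) + 6  [with B=2, C=-1]  = 8
X = D^2 + E  [with D=9, E=8]  = 89
Without intervention: B = C + 3  [with C=-1]  = 2; E = max(B, C) + 6  [with B=2, C=-1]  = 8; D = 7 if E >= -1 else 0  [with E=8]  = 7; X = D^2 + E  [with D=7, E=8]  = 57.
Change = 89 − 57 = 32.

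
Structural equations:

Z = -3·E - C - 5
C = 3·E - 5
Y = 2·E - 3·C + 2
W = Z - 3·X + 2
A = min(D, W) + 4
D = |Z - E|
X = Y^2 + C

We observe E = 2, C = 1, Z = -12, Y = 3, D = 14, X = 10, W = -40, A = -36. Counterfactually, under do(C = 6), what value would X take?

150

Under do(C=6), the mechanism C = 3·E - 5 is discarded; C is fixed at 6.
Y = 2·E - 3·C + 2  [with E=2, C=6]  = -12
X = Y^2 + C  [with Y=-12, C=6]  = 150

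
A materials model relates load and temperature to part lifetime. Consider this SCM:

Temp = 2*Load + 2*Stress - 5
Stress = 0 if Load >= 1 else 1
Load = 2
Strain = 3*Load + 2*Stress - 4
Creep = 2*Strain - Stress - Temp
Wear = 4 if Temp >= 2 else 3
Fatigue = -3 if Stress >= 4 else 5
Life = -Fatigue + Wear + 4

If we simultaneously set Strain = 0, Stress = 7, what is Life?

11

Under do(Strain = 0, Stress = 7), each intervened variable's structural equation is replaced by its fixed value.
Temp = 2*Load + 2*Stress - 5  [with Load=2, Stress=7]  = 13
Wear = 4 if Temp >= 2 else 3  [with Temp=13]  = 4
Fatigue = -3 if Stress >= 4 else 5  [with Stress=7]  = -3
Life = -Fatigue + Wear + 4  [with Fatigue=-3, Wear=4]  = 11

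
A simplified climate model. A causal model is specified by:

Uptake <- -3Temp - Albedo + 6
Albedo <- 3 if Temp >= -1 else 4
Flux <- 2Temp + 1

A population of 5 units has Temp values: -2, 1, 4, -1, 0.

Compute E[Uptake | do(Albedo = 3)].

1.8

do(Albedo=3) breaks Albedo's dependence on Temp. With Albedo=3 fixed, Uptake across the units is 9, 0, -9, 6, 3, mean 1.8.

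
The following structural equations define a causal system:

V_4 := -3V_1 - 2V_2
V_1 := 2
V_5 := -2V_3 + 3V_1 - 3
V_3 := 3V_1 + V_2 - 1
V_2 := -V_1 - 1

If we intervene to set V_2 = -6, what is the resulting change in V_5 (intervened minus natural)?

do(V_2=-6) replaces the equation V_2 := -V_1 - 1 with the constant V_2 = -6.
V_3 = 3V_1 + V_2 - 1  [with V_1=2, V_2=-6]  = -1
V_5 = -2V_3 + 3V_1 - 3  [with V_3=-1, V_1=2]  = 5
Without intervention: V_2 = -V_1 - 1  [with V_1=2]  = -3; V_3 = 3V_1 + V_2 - 1  [with V_1=2, V_2=-3]  = 2; V_5 = -2V_3 + 3V_1 - 3  [with V_3=2, V_1=2]  = -1.
Change = 5 − (-1) = 6.

6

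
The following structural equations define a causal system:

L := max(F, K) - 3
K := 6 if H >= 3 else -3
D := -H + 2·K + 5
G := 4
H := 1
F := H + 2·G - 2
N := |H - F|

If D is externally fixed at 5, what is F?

7

Intervening sets D = 5 and removes its equation (D := -H + 2·K + 5).
F is not downstream of the intervention, so its value is determined by the original equations.
F = H + 2·G - 2  [with H=1, G=4]  = 7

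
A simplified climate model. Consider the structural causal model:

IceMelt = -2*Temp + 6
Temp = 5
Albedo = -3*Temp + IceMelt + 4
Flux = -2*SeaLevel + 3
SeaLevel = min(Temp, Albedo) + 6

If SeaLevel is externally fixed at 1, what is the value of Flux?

Intervening sets SeaLevel = 1 and removes its equation (SeaLevel = min(Temp, Albedo) + 6).
Flux = -2*SeaLevel + 3  [with SeaLevel=1]  = 1

1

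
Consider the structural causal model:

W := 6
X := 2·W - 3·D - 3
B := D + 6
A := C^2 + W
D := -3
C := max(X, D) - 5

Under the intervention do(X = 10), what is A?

The intervention breaks the incoming arrows to X: X := 2·W - 3·D - 3 no longer applies, and X = 10.
C = max(X, D) - 5  [with X=10, D=-3]  = 5
A = C^2 + W  [with C=5, W=6]  = 31

31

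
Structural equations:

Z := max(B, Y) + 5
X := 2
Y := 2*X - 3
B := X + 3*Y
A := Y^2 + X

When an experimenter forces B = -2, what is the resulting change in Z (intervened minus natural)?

The intervention breaks the incoming arrows to B: B := X + 3*Y no longer applies, and B = -2.
Y = 2*X - 3  [with X=2]  = 1
Z = max(B, Y) + 5  [with B=-2, Y=1]  = 6
Without intervention: Y = 2*X - 3  [with X=2]  = 1; B = X + 3*Y  [with X=2, Y=1]  = 5; Z = max(B, Y) + 5  [with B=5, Y=1]  = 10.
Change = 6 − 10 = -4.

-4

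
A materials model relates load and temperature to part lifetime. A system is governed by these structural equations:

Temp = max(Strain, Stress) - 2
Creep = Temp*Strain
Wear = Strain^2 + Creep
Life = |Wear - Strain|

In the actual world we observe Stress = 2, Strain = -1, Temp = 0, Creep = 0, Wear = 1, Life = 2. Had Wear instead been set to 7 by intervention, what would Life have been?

The intervention breaks the incoming arrows to Wear: Wear = Strain^2 + Creep no longer applies, and Wear = 7.
Life = |Wear - Strain|  [with Wear=7, Strain=-1]  = 8

8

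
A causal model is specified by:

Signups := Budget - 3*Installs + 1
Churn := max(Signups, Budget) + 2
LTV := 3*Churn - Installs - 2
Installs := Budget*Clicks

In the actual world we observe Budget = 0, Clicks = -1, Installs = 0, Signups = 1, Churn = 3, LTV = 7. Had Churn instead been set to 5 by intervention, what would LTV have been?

13

The intervention breaks the incoming arrows to Churn: Churn := max(Signups, Budget) + 2 no longer applies, and Churn = 5.
Installs = Budget*Clicks  [with Budget=0, Clicks=-1]  = 0
LTV = 3*Churn - Installs - 2  [with Churn=5, Installs=0]  = 13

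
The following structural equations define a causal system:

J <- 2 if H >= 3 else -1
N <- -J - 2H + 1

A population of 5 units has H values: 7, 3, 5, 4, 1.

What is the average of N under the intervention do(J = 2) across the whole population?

-9

do(J=2) breaks J's dependence on H. With J=2 fixed, N across the units is -15, -7, -11, -9, -3, mean -9.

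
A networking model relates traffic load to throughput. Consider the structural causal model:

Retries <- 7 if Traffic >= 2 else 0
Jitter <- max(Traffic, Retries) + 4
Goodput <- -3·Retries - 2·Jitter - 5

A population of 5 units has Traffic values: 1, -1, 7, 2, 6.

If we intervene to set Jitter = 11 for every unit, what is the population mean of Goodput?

-39.6

The intervention sets Jitter=11 in all 5 units regardless of Traffic. Recomputing Goodput per unit gives -27, -27, -48, -48, -48; average -39.6.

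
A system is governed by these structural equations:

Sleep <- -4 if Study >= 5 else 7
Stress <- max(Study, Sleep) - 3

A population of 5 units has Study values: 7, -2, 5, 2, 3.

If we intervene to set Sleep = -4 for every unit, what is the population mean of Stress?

Every unit gets Sleep=-4 under the intervention. Stress values become 4, -5, 2, -1, 0; E[Stress|do(Sleep=-4)] = 0.

0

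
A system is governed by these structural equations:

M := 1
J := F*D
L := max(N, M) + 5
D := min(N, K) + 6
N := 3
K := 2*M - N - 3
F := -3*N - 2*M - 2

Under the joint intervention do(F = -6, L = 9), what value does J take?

-12

Under do(F = -6, L = 9), each intervened variable's structural equation is replaced by its fixed value.
K = 2*M - N - 3  [with M=1, N=3]  = -4
D = min(N, K) + 6  [with N=3, K=-4]  = 2
J = F*D  [with F=-6, D=2]  = -12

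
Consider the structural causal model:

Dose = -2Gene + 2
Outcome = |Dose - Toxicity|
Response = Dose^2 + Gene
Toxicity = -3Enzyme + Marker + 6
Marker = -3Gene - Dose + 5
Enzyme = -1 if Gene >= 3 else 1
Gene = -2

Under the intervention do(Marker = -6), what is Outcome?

9

The intervention breaks the incoming arrows to Marker: Marker = -3Gene - Dose + 5 no longer applies, and Marker = -6.
Dose = -2Gene + 2  [with Gene=-2]  = 6
Enzyme = -1 if Gene >= 3 else 1  [with Gene=-2]  = 1
Toxicity = -3Enzyme + Marker + 6  [with Enzyme=1, Marker=-6]  = -3
Outcome = |Dose - Toxicity|  [with Dose=6, Toxicity=-3]  = 9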